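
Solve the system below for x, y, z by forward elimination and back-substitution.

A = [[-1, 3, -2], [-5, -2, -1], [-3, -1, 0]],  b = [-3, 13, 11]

(-4, 1, 5)

Forward elimination on [A|b]:
R2 <- R2 - (5)*R1:  [   0  -17    9   28 ]
R3 <- R3 - (3)*R1:  [   0  -10    6   20 ]
R3 <- R3 - (10/17)*R2:  [     0      0  12/17  60/17 ]
Row echelon form:
[ -1    3     -2  |     -3 ]
[  0  -17      9  |     28 ]
[  0    0  12/17  |  60/17 ]
Back-substitution:
z = (60/17) / (12/17) = 5
y = (28 - (9)*(5)) / -17 = 1
x = (-3 - (3)*(1) - (-2)*(5)) / -1 = -4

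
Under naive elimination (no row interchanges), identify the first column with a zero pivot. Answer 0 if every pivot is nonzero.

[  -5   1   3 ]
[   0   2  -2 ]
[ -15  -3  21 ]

Naive forward elimination:
R3 <- R3 - (3)*R1:  [  0  -6  12 ]
R3 <- R3 - (-3)*R2:  [ 0  0  6 ]
All pivots nonzero; naive elimination completes without hitting a zero pivot.

first zero-pivot column = 0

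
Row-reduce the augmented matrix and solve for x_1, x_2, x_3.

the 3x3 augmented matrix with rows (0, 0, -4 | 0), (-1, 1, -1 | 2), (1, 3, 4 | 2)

Forward elimination on [A|b]:
R1 <-> R2   (pivot in column 1 was zero)
[ -1  1  -1  2 ]
[  0  0  -4  0 ]
[  1  3   4  2 ]
R3 <- R3 - (-1)*R1:  [ 0  4  3  4 ]
R2 <-> R3   (pivot in column 2 was zero)
[ -1  1  -1  2 ]
[  0  4   3  4 ]
[  0  0  -4  0 ]
Row echelon form:
[ -1  1  -1  |  2 ]
[  0  4   3  |  4 ]
[  0  0  -4  |  0 ]
Back-substitution:
x_3 = (0) / -4 = 0
x_2 = (4 - (3)*(0)) / 4 = 1
x_1 = (2 - (1)*(1) - (-1)*(0)) / -1 = -1

(-1, 1, 0)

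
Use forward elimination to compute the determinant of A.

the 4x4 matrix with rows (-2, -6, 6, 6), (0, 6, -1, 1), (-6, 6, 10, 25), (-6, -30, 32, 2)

Forward elimination:
R3 <- R3 - (3)*R1:  [  0  24  -8   7 ]
R4 <- R4 - (3)*R1:  [   0  -12   14  -16 ]
R3 <- R3 - (4)*R2:  [  0   0  -4   3 ]
R4 <- R4 - (-2)*R2:  [   0    0   12  -14 ]
R4 <- R4 - (-3)*R3:  [  0   0   0  -5 ]
Upper-triangular form:
[ -2  -6   6   6 ]
[  0   6  -1   1 ]
[  0   0  -4   3 ]
[  0   0   0  -5 ]
det(A) = (-1)^0 * (-2) * (6) * (-4) * (-5) = -240  (0 row swaps -> sign +1)

det(A) = -240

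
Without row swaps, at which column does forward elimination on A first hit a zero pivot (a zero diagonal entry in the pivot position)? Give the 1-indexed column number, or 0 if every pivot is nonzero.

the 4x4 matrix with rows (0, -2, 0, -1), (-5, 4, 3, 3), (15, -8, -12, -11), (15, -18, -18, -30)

first zero-pivot column = 1

Naive forward elimination:
Pivot entry (1,1) is zero but row 2 has -5 in column 1 -> naive elimination stops; a row interchange (e.g. R1 <-> R2) would be required here.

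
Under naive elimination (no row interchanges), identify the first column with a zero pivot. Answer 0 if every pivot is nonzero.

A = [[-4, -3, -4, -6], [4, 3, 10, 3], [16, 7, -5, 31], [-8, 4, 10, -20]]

first zero-pivot column = 2

Naive forward elimination:
R2 <- R2 - (-1)*R1:  [  0   0   6  -3 ]
R3 <- R3 - (-4)*R1:  [   0   -5  -21    7 ]
R4 <- R4 - (2)*R1:  [  0  10  18  -8 ]
Matrix at this point:
[ -4  -3   -4  -6 ]
[  0   0    6  -3 ]
[  0  -5  -21   7 ]
[  0  10   18  -8 ]
Pivot entry (2,2) is zero but row 3 has -5 in column 2 -> naive elimination stops; a row interchange (e.g. R2 <-> R3) would be required here.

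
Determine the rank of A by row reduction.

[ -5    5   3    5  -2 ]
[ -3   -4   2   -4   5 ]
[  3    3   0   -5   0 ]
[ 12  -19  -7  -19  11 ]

Row reduction:
R2 <- R2 - (3/5)*R1:  [    0    -7   1/5    -7  31/5 ]
R3 <- R3 - (-3/5)*R1:  [    0     6   9/5    -2  -6/5 ]
R4 <- R4 - (-12/5)*R1:  [    0    -7   1/5    -7  31/5 ]
R3 <- R3 - (-6/7)*R2:  [      0       0   69/35      -8  144/35 ]
R4 <- R4 - (1)*R2:  [ 0  0  0  0  0 ]
Row echelon form:
[ -5   5      3   5      -2 ]
[  0  -7    1/5  -7    31/5 ]
[  0   0  69/35  -8  144/35 ]
[  0   0      0   0       0 ]
Nonzero rows / pivot columns: 3

rank(A) = 3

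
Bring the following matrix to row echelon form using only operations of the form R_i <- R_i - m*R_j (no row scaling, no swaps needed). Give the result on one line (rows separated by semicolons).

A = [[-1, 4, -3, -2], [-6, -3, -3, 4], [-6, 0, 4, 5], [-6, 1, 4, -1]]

Forward elimination:
R2 <- R2 - (6)*R1:  [   0  -27   15   16 ]
R3 <- R3 - (6)*R1:  [   0  -24   22   17 ]
R4 <- R4 - (6)*R1:  [   0  -23   22   11 ]
R3 <- R3 - (8/9)*R2:  [    0     0  26/3  25/9 ]
R4 <- R4 - (23/27)*R2:  [      0       0    83/9  -71/27 ]
R4 <- R4 - (83/78)*R3:  [         0          0          0  -1307/234 ]
Row echelon form:
[ -1    4    -3         -2 ]
[  0  -27    15         16 ]
[  0    0  26/3       25/9 ]
[  0    0     0  -1307/234 ]

REF = [-1 4 -3 -2; 0 -27 15 16; 0 0 26/3 25/9; 0 0 0 -1307/234]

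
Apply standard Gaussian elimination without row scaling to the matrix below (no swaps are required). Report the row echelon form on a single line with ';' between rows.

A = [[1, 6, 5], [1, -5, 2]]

REF = [1 6 5; 0 -11 -3]

Forward elimination:
R2 <- R2 - (1)*R1:  [   0  -11   -3 ]
Row echelon form:
[ 1    6   5 ]
[ 0  -11  -3 ]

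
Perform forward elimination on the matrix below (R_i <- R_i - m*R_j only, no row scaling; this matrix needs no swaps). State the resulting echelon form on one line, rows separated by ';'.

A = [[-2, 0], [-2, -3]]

Forward elimination:
R2 <- R2 - (1)*R1:  [  0  -3 ]
Row echelon form:
[ -2   0 ]
[  0  -3 ]

REF = [-2 0; 0 -3]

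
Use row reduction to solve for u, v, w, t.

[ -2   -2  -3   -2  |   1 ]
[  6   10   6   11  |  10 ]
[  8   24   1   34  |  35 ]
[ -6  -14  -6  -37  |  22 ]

Forward elimination on [A|b]:
R2 <- R2 - (-3)*R1:  [  0   4  -3   5  13 ]
R3 <- R3 - (-4)*R1:  [   0   16  -11   26   39 ]
R4 <- R4 - (3)*R1:  [   0   -8    3  -31   19 ]
R3 <- R3 - (4)*R2:  [   0    0    1    6  -13 ]
R4 <- R4 - (-2)*R2:  [   0    0   -3  -21   45 ]
R4 <- R4 - (-3)*R3:  [  0   0   0  -3   6 ]
Row echelon form:
[ -2  -2  -3  -2  |    1 ]
[  0   4  -3   5  |   13 ]
[  0   0   1   6  |  -13 ]
[  0   0   0  -3  |    6 ]
Back-substitution:
t = (6) / -3 = -2
w = (-13 - (6)*(-2)) / 1 = -1
v = (13 - (-3)*(-1) - (5)*(-2)) / 4 = 5
u = (1 - (-2)*(5) - (-3)*(-1) - (-2)*(-2)) / -2 = -2

(-2, 5, -1, -2)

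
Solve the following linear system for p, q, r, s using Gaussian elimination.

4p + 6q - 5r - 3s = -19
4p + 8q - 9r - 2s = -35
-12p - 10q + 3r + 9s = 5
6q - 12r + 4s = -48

(2, -2, 3, 0)

Forward elimination on [A|b]:
R2 <- R2 - (1)*R1:  [   0    2   -4    1  -16 ]
R3 <- R3 - (-3)*R1:  [   0    8  -12    0  -52 ]
R3 <- R3 - (4)*R2:  [  0   0   4  -4  12 ]
R4 <- R4 - (3)*R2:  [ 0  0  0  1  0 ]
Row echelon form:
[ 4  6  -5  -3  |  -19 ]
[ 0  2  -4   1  |  -16 ]
[ 0  0   4  -4  |   12 ]
[ 0  0   0   1  |    0 ]
Back-substitution:
s = (0) / 1 = 0
r = (12 - (-4)*(0)) / 4 = 3
q = (-16 - (-4)*(3) - (1)*(0)) / 2 = -2
p = (-19 - (6)*(-2) - (-5)*(3) - (-3)*(0)) / 4 = 2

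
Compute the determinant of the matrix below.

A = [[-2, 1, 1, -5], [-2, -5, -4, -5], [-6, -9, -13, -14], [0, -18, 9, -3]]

det(A) = -72

Forward elimination:
R2 <- R2 - (1)*R1:  [  0  -6  -5   0 ]
R3 <- R3 - (3)*R1:  [   0  -12  -16    1 ]
R3 <- R3 - (2)*R2:  [  0   0  -6   1 ]
R4 <- R4 - (3)*R2:  [  0   0  24  -3 ]
R4 <- R4 - (-4)*R3:  [ 0  0  0  1 ]
Upper-triangular form:
[ -2   1   1  -5 ]
[  0  -6  -5   0 ]
[  0   0  -6   1 ]
[  0   0   0   1 ]
det(A) = (-1)^0 * (-2) * (-6) * (-6) * (1) = -72  (0 row swaps -> sign +1)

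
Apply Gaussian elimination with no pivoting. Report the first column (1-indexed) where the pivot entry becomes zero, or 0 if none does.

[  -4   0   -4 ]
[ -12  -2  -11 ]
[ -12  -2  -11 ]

first zero-pivot column = 3

Naive forward elimination:
R2 <- R2 - (3)*R1:  [  0  -2   1 ]
R3 <- R3 - (3)*R1:  [  0  -2   1 ]
R3 <- R3 - (1)*R2:  [ 0  0  0 ]
Matrix at this point:
[ -4   0  -4 ]
[  0  -2   1 ]
[  0   0   0 ]
Pivot entry (3,3) in the last row is zero and there are no rows below to swap with -> zero pivot in column 3 (A is singular).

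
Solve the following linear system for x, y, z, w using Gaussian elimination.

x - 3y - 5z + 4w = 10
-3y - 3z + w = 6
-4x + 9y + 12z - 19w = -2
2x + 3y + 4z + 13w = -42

Forward elimination on [A|b]:
R3 <- R3 - (-4)*R1:  [  0  -3  -8  -3  38 ]
R4 <- R4 - (2)*R1:  [   0    9   14    5  -62 ]
R3 <- R3 - (1)*R2:  [  0   0  -5  -4  32 ]
R4 <- R4 - (-3)*R2:  [   0    0    5    8  -44 ]
R4 <- R4 - (-1)*R3:  [   0    0    0    4  -12 ]
Row echelon form:
[ 1  -3  -5   4  |   10 ]
[ 0  -3  -3   1  |    6 ]
[ 0   0  -5  -4  |   32 ]
[ 0   0   0   4  |  -12 ]
Back-substitution:
w = (-12) / 4 = -3
z = (32 - (-4)*(-3)) / -5 = -4
y = (6 - (-3)*(-4) - (1)*(-3)) / -3 = 1
x = (10 - (-3)*(1) - (-5)*(-4) - (4)*(-3)) / 1 = 5

(5, 1, -4, -3)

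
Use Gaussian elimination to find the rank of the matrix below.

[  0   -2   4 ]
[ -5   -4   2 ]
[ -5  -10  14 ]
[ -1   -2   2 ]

rank(A) = 3

Row reduction:
R1 <-> R2   (pivot in column 1 was zero)
[ -5   -4   2 ]
[  0   -2   4 ]
[ -5  -10  14 ]
[ -1   -2   2 ]
R3 <- R3 - (1)*R1:  [  0  -6  12 ]
R4 <- R4 - (1/5)*R1:  [    0  -6/5   8/5 ]
R3 <- R3 - (3)*R2:  [ 0  0  0 ]
R4 <- R4 - (3/5)*R2:  [    0     0  -4/5 ]
R3 <-> R4   (pivot in column 3 was zero)
[ -5  -4     2 ]
[  0  -2     4 ]
[  0   0  -4/5 ]
[  0   0     0 ]
Row echelon form:
[ -5  -4     2 ]
[  0  -2     4 ]
[  0   0  -4/5 ]
[  0   0     0 ]
Nonzero rows / pivot columns: 3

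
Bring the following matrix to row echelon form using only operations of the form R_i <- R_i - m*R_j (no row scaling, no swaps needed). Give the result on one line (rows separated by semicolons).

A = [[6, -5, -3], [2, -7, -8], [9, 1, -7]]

Forward elimination:
R2 <- R2 - (1/3)*R1:  [     0  -16/3     -7 ]
R3 <- R3 - (3/2)*R1:  [    0  17/2  -5/2 ]
R3 <- R3 - (-51/32)*R2:  [       0        0  -437/32 ]
Row echelon form:
[ 6     -5       -3 ]
[ 0  -16/3       -7 ]
[ 0      0  -437/32 ]

REF = [6 -5 -3; 0 -16/3 -7; 0 0 -437/32]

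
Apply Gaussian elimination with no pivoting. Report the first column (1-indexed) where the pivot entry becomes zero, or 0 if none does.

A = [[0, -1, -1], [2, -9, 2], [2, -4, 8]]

Naive forward elimination:
Pivot entry (1,1) is zero but row 2 has 2 in column 1 -> naive elimination stops; a row interchange (e.g. R1 <-> R2) would be required here.

first zero-pivot column = 1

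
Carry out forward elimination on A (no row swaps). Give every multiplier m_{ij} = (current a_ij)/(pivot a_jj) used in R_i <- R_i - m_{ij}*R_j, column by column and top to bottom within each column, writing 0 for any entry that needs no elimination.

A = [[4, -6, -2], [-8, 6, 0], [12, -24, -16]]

multipliers: -2, 3, 1

Forward elimination:
R2 <- R2 - (-2)*R1:  [  0  -6  -4 ]
R3 <- R3 - (3)*R1:  [   0   -6  -10 ]
R3 <- R3 - (1)*R2:  [  0   0  -6 ]
Multipliers (in order of application): m_{21} = -2, m_{31} = 3, m_{32} = 1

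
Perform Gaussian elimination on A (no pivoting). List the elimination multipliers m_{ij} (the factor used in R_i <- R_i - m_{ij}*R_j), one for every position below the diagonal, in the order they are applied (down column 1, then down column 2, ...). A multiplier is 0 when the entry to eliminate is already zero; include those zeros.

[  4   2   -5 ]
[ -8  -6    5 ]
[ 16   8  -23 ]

multipliers: -2, 4, 0

Forward elimination:
R2 <- R2 - (-2)*R1:  [  0  -2  -5 ]
R3 <- R3 - (4)*R1:  [  0   0  -3 ]
R3: entry in column 2 is already 0 -> m_{32} = 0 (no row operation needed)
Multipliers (in order of application): m_{21} = -2, m_{31} = 4, m_{32} = 0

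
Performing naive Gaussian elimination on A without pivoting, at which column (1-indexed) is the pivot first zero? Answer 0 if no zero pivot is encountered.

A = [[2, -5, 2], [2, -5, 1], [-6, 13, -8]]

Naive forward elimination:
R2 <- R2 - (1)*R1:  [  0   0  -1 ]
R3 <- R3 - (-3)*R1:  [  0  -2  -2 ]
Matrix at this point:
[ 2  -5   2 ]
[ 0   0  -1 ]
[ 0  -2  -2 ]
Pivot entry (2,2) is zero but row 3 has -2 in column 2 -> naive elimination stops; a row interchange (e.g. R2 <-> R3) would be required here.

first zero-pivot column = 2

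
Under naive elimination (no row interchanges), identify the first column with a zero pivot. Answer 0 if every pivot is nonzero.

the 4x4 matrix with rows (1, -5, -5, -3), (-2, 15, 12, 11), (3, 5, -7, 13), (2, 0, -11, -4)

Naive forward elimination:
R2 <- R2 - (-2)*R1:  [ 0  5  2  5 ]
R3 <- R3 - (3)*R1:  [  0  20   8  22 ]
R4 <- R4 - (2)*R1:  [  0  10  -1   2 ]
R3 <- R3 - (4)*R2:  [ 0  0  0  2 ]
R4 <- R4 - (2)*R2:  [  0   0  -5  -8 ]
Matrix at this point:
[ 1  -5  -5  -3 ]
[ 0   5   2   5 ]
[ 0   0   0   2 ]
[ 0   0  -5  -8 ]
Pivot entry (3,3) is zero but row 4 has -5 in column 3 -> naive elimination stops; a row interchange (e.g. R3 <-> R4) would be required here.

first zero-pivot column = 3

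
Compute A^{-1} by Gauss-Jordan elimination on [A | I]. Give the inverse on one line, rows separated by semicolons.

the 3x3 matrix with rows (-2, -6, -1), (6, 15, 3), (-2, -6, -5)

inverse = [19/8 1 1/8; -1 -1/3 0; 1/4 0 -1/4]

Gauss-Jordan on [A | I]:
R1 <- (1/-2)*R1:  [    1     3   1/2  |  -1/2     0     0 ]
R2 <- R2 - (6)*R1:  [  0  -3   0  |   3   1   0 ]
R3 <- R3 - (-2)*R1:  [  0   0  -4  |  -1   0   1 ]
R2 <- (1/-3)*R2:  [    0     1     0  |    -1  -1/3     0 ]
R1 <- R1 - (3)*R2:  [   1    0  1/2  |  5/2    1    0 ]
R3 <- (1/-4)*R3:  [    0     0     1  |   1/4     0  -1/4 ]
R1 <- R1 - (1/2)*R3:  [    1     0     0  |  19/8     1   1/8 ]
Right block of [I | A^{-1}] is the inverse:
[ 19/8     1   1/8 ]
[   -1  -1/3     0 ]
[  1/4     0  -1/4 ]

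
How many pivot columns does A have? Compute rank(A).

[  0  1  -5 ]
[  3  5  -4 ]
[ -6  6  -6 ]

rank(A) = 3

Row reduction:
R1 <-> R2   (pivot in column 1 was zero)
[  3  5  -4 ]
[  0  1  -5 ]
[ -6  6  -6 ]
R3 <- R3 - (-2)*R1:  [   0   16  -14 ]
R3 <- R3 - (16)*R2:  [  0   0  66 ]
Row echelon form:
[ 3  5  -4 ]
[ 0  1  -5 ]
[ 0  0  66 ]
Nonzero rows / pivot columns: 3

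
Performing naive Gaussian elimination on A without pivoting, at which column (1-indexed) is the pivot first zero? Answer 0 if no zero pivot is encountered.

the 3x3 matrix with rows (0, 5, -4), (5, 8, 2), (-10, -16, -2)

Naive forward elimination:
Pivot entry (1,1) is zero but row 2 has 5 in column 1 -> naive elimination stops; a row interchange (e.g. R1 <-> R2) would be required here.

first zero-pivot column = 1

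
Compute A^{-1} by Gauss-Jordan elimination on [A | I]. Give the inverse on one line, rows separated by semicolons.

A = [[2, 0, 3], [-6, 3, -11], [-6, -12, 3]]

Gauss-Jordan on [A | I]:
R1 <- (1/2)*R1:  [   1    0  3/2  |  1/2    0    0 ]
R2 <- R2 - (-6)*R1:  [  0   3  -2  |   3   1   0 ]
R3 <- R3 - (-6)*R1:  [   0  -12   12  |    3    0    1 ]
R2 <- (1/3)*R2:  [    0     1  -2/3  |     1   1/3     0 ]
R3 <- R3 - (-12)*R2:  [  0   0   4  |  15   4   1 ]
R3 <- (1/4)*R3:  [    0     0     1  |  15/4     1   1/4 ]
R1 <- R1 - (3/2)*R3:  [     1      0      0  |  -41/8   -3/2   -3/8 ]
R2 <- R2 - (-2/3)*R3:  [   0    1    0  |  7/2    1  1/6 ]
Right block of [I | A^{-1}] is the inverse:
[ -41/8  -3/2  -3/8 ]
[   7/2     1   1/6 ]
[  15/4     1   1/4 ]

inverse = [-41/8 -3/2 -3/8; 7/2 1 1/6; 15/4 1 1/4]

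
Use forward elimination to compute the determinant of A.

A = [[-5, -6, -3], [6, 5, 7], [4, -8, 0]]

det(A) = -244

Forward elimination:
R2 <- R2 - (-6/5)*R1:  [     0  -11/5   17/5 ]
R3 <- R3 - (-4/5)*R1:  [     0  -64/5  -12/5 ]
R3 <- R3 - (64/11)*R2:  [       0        0  -244/11 ]
Upper-triangular form:
[ -5     -6       -3 ]
[  0  -11/5     17/5 ]
[  0      0  -244/11 ]
det(A) = (-1)^0 * (-5) * (-11/5) * (-244/11) = -244  (0 row swaps -> sign +1)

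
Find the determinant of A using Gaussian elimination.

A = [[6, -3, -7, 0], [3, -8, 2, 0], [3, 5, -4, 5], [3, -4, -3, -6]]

det(A) = 855

Forward elimination:
R2 <- R2 - (1/2)*R1:  [     0  -13/2   11/2      0 ]
R3 <- R3 - (1/2)*R1:  [    0  13/2  -1/2     5 ]
R4 <- R4 - (1/2)*R1:  [    0  -5/2   1/2    -6 ]
R3 <- R3 - (-1)*R2:  [ 0  0  5  5 ]
R4 <- R4 - (5/13)*R2:  [      0       0  -21/13      -6 ]
R4 <- R4 - (-21/65)*R3:  [      0       0       0  -57/13 ]
Upper-triangular form:
[ 6     -3    -7       0 ]
[ 0  -13/2  11/2       0 ]
[ 0      0     5       5 ]
[ 0      0     0  -57/13 ]
det(A) = (-1)^0 * (6) * (-13/2) * (5) * (-57/13) = 855  (0 row swaps -> sign +1)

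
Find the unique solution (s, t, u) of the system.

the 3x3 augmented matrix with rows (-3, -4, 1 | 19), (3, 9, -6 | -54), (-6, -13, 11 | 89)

Forward elimination on [A|b]:
R2 <- R2 - (-1)*R1:  [   0    5   -5  -35 ]
R3 <- R3 - (2)*R1:  [  0  -5   9  51 ]
R3 <- R3 - (-1)*R2:  [  0   0   4  16 ]
Row echelon form:
[ -3  -4   1  |   19 ]
[  0   5  -5  |  -35 ]
[  0   0   4  |   16 ]
Back-substitution:
u = (16) / 4 = 4
t = (-35 - (-5)*(4)) / 5 = -3
s = (19 - (-4)*(-3) - (1)*(4)) / -3 = -1

(-1, -3, 4)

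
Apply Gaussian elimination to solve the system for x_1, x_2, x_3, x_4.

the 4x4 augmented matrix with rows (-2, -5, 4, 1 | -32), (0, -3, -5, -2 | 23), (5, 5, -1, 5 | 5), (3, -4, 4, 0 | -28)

(0, 2, -5, -2)

Forward elimination on [A|b]:
R3 <- R3 - (-5/2)*R1:  [     0  -15/2      9   15/2    -75 ]
R4 <- R4 - (-3/2)*R1:  [     0  -23/2     10    3/2    -76 ]
R3 <- R3 - (5/2)*R2:  [      0       0    43/2    25/2  -265/2 ]
R4 <- R4 - (23/6)*R2:  [      0       0   175/6    55/6  -985/6 ]
R4 <- R4 - (175/129)*R3:  [       0        0        0  -335/43   670/43 ]
Row echelon form:
[ -2  -5     4        1  |     -32 ]
[  0  -3    -5       -2  |      23 ]
[  0   0  43/2     25/2  |  -265/2 ]
[  0   0     0  -335/43  |  670/43 ]
Back-substitution:
x_4 = (670/43) / (-335/43) = -2
x_3 = (-265/2 - (25/2)*(-2)) / (43/2) = -5
x_2 = (23 - (-5)*(-5) - (-2)*(-2)) / -3 = 2
x_1 = (-32 - (-5)*(2) - (4)*(-5) - (1)*(-2)) / -2 = 0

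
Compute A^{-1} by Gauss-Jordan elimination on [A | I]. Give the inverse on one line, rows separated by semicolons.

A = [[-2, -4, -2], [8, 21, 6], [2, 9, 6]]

Gauss-Jordan on [A | I]:
R1 <- (1/-2)*R1:  [    1     2     1  |  -1/2     0     0 ]
R2 <- R2 - (8)*R1:  [  0   5  -2  |   4   1   0 ]
R3 <- R3 - (2)*R1:  [ 0  5  4  |  1  0  1 ]
R2 <- (1/5)*R2:  [    0     1  -2/5  |   4/5   1/5     0 ]
R1 <- R1 - (2)*R2:  [      1       0     9/5  |  -21/10    -2/5       0 ]
R3 <- R3 - (5)*R2:  [  0   0   6  |  -3  -1   1 ]
R3 <- (1/6)*R3:  [    0     0     1  |  -1/2  -1/6   1/6 ]
R1 <- R1 - (9/5)*R3:  [     1      0      0  |   -6/5  -1/10  -3/10 ]
R2 <- R2 - (-2/5)*R3:  [    0     1     0  |   3/5  2/15  1/15 ]
Right block of [I | A^{-1}] is the inverse:
[ -6/5  -1/10  -3/10 ]
[  3/5   2/15   1/15 ]
[ -1/2   -1/6    1/6 ]

inverse = [-6/5 -1/10 -3/10; 3/5 2/15 1/15; -1/2 -1/6 1/6]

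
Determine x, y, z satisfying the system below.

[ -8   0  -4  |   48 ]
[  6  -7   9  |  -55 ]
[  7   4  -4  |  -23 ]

(-5, 1, -2)

Forward elimination on [A|b]:
R2 <- R2 - (-3/4)*R1:  [   0   -7    6  -19 ]
R3 <- R3 - (-7/8)*R1:  [     0      4  -15/2     19 ]
R3 <- R3 - (-4/7)*R2:  [      0       0  -57/14    57/7 ]
Row echelon form:
[ -8   0      -4  |    48 ]
[  0  -7       6  |   -19 ]
[  0   0  -57/14  |  57/7 ]
Back-substitution:
z = (57/7) / (-57/14) = -2
y = (-19 - (6)*(-2)) / -7 = 1
x = (48 - (-4)*(-2)) / -8 = -5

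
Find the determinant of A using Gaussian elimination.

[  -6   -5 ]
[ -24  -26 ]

det(A) = 36

Forward elimination:
R2 <- R2 - (4)*R1:  [  0  -6 ]
Upper-triangular form:
[ -6  -5 ]
[  0  -6 ]
det(A) = (-1)^0 * (-6) * (-6) = 36  (0 row swaps -> sign +1)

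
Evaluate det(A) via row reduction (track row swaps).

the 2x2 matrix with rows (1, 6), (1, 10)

Forward elimination:
R2 <- R2 - (1)*R1:  [ 0  4 ]
Upper-triangular form:
[ 1  6 ]
[ 0  4 ]
det(A) = (-1)^0 * (1) * (4) = 4  (0 row swaps -> sign +1)

det(A) = 4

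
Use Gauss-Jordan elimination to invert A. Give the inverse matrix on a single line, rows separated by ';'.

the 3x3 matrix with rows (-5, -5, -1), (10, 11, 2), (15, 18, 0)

inverse = [-12/5 -6/5 1/15; 2 1 0; 1 1 -1/3]

Gauss-Jordan on [A | I]:
R1 <- (1/-5)*R1:  [    1     1   1/5  |  -1/5     0     0 ]
R2 <- R2 - (10)*R1:  [ 0  1  0  |  2  1  0 ]
R3 <- R3 - (15)*R1:  [  0   3  -3  |   3   0   1 ]
R1 <- R1 - (1)*R2:  [     1      0    1/5  |  -11/5     -1      0 ]
R3 <- R3 - (3)*R2:  [  0   0  -3  |  -3  -3   1 ]
R3 <- (1/-3)*R3:  [    0     0     1  |     1     1  -1/3 ]
R1 <- R1 - (1/5)*R3:  [     1      0      0  |  -12/5   -6/5   1/15 ]
Right block of [I | A^{-1}] is the inverse:
[ -12/5  -6/5  1/15 ]
[     2     1     0 ]
[     1     1  -1/3 ]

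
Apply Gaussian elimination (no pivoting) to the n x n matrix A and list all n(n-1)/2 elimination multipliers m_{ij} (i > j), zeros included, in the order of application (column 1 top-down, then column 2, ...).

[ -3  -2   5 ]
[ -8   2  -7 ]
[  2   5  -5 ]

multipliers: 8/3, -2/3, 1/2

Forward elimination:
R2 <- R2 - (8/3)*R1:  [     0   22/3  -61/3 ]
R3 <- R3 - (-2/3)*R1:  [    0  11/3  -5/3 ]
R3 <- R3 - (1/2)*R2:  [    0     0  17/2 ]
Multipliers (in order of application): m_{21} = 8/3, m_{31} = -2/3, m_{32} = 1/2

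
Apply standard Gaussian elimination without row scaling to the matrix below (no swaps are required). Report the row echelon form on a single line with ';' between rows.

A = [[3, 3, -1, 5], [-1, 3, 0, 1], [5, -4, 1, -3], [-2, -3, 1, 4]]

REF = [3 3 -1 5; 0 4 -1/3 8/3; 0 0 23/12 -16/3; 0 0 0 200/23]

Forward elimination:
R2 <- R2 - (-1/3)*R1:  [    0     4  -1/3   8/3 ]
R3 <- R3 - (5/3)*R1:  [     0     -9    8/3  -34/3 ]
R4 <- R4 - (-2/3)*R1:  [    0    -1   1/3  22/3 ]
R3 <- R3 - (-9/4)*R2:  [     0      0  23/12  -16/3 ]
R4 <- R4 - (-1/4)*R2:  [   0    0  1/4    8 ]
R4 <- R4 - (3/23)*R3:  [      0       0       0  200/23 ]
Row echelon form:
[ 3  3     -1       5 ]
[ 0  4   -1/3     8/3 ]
[ 0  0  23/12   -16/3 ]
[ 0  0      0  200/23 ]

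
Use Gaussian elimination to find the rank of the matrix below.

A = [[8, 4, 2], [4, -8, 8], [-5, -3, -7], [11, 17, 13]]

rank(A) = 3

Row reduction:
R2 <- R2 - (1/2)*R1:  [   0  -10    7 ]
R3 <- R3 - (-5/8)*R1:  [     0   -1/2  -23/4 ]
R4 <- R4 - (11/8)*R1:  [    0  23/2  41/4 ]
R3 <- R3 - (1/20)*R2:  [      0       0  -61/10 ]
R4 <- R4 - (-23/20)*R2:  [      0       0  183/10 ]
R4 <- R4 - (-3)*R3:  [ 0  0  0 ]
Row echelon form:
[ 8    4       2 ]
[ 0  -10       7 ]
[ 0    0  -61/10 ]
[ 0    0       0 ]
Nonzero rows / pivot columns: 3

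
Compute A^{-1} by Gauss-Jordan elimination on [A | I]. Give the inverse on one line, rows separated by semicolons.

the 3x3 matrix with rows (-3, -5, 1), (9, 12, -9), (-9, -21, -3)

Gauss-Jordan on [A | I]:
R1 <- (1/-3)*R1:  [    1   5/3  -1/3  |  -1/3     0     0 ]
R2 <- R2 - (9)*R1:  [  0  -3  -6  |   3   1   0 ]
R3 <- R3 - (-9)*R1:  [  0  -6  -6  |  -3   0   1 ]
R2 <- (1/-3)*R2:  [    0     1     2  |    -1  -1/3     0 ]
R1 <- R1 - (5/3)*R2:  [     1      0  -11/3  |    4/3    5/9      0 ]
R3 <- R3 - (-6)*R2:  [  0   0   6  |  -9  -2   1 ]
R3 <- (1/6)*R3:  [    0     0     1  |  -3/2  -1/3   1/6 ]
R1 <- R1 - (-11/3)*R3:  [     1      0      0  |  -25/6   -2/3  11/18 ]
R2 <- R2 - (2)*R3:  [    0     1     0  |     2   1/3  -1/3 ]
Right block of [I | A^{-1}] is the inverse:
[ -25/6  -2/3  11/18 ]
[     2   1/3   -1/3 ]
[  -3/2  -1/3    1/6 ]

inverse = [-25/6 -2/3 11/18; 2 1/3 -1/3; -3/2 -1/3 1/6]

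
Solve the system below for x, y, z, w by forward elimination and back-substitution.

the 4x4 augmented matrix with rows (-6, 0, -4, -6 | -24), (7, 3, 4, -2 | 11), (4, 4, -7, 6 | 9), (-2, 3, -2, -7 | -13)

(-1, 4, 3, 3)

Forward elimination on [A|b]:
R2 <- R2 - (-7/6)*R1:  [    0     3  -2/3    -9   -17 ]
R3 <- R3 - (-2/3)*R1:  [     0      4  -29/3      2     -7 ]
R4 <- R4 - (1/3)*R1:  [    0     3  -2/3    -5    -5 ]
R3 <- R3 - (4/3)*R2:  [     0      0  -79/9     14   47/3 ]
R4 <- R4 - (1)*R2:  [  0   0   0   4  12 ]
Row echelon form:
[ -6  0     -4  -6  |   -24 ]
[  0  3   -2/3  -9  |   -17 ]
[  0  0  -79/9  14  |  47/3 ]
[  0  0      0   4  |    12 ]
Back-substitution:
w = (12) / 4 = 3
z = (47/3 - (14)*(3)) / (-79/9) = 3
y = (-17 - (-2/3)*(3) - (-9)*(3)) / 3 = 4
x = (-24 - (-4)*(3) - (-6)*(3)) / -6 = -1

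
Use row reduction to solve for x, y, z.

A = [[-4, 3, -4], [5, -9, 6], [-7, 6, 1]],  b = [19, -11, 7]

(-4, -3, -3)

Forward elimination on [A|b]:
R2 <- R2 - (-5/4)*R1:  [     0  -21/4      1   51/4 ]
R3 <- R3 - (7/4)*R1:  [      0     3/4       8  -105/4 ]
R3 <- R3 - (-1/7)*R2:  [      0       0    57/7  -171/7 ]
Row echelon form:
[ -4      3    -4  |      19 ]
[  0  -21/4     1  |    51/4 ]
[  0      0  57/7  |  -171/7 ]
Back-substitution:
z = (-171/7) / (57/7) = -3
y = (51/4 - (1)*(-3)) / (-21/4) = -3
x = (19 - (3)*(-3) - (-4)*(-3)) / -4 = -4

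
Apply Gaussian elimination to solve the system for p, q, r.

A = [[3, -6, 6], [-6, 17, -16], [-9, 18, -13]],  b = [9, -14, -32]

Forward elimination on [A|b]:
R2 <- R2 - (-2)*R1:  [  0   5  -4   4 ]
R3 <- R3 - (-3)*R1:  [  0   0   5  -5 ]
Row echelon form:
[ 3  -6   6  |   9 ]
[ 0   5  -4  |   4 ]
[ 0   0   5  |  -5 ]
Back-substitution:
r = (-5) / 5 = -1
q = (4 - (-4)*(-1)) / 5 = 0
p = (9 - (-6)*(0) - (6)*(-1)) / 3 = 5

(5, 0, -1)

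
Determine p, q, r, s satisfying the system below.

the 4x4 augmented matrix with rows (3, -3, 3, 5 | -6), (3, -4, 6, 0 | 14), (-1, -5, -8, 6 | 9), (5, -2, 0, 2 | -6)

(-2, -5, 0, -3)

Forward elimination on [A|b]:
R2 <- R2 - (1)*R1:  [  0  -1   3  -5  20 ]
R3 <- R3 - (-1/3)*R1:  [    0    -6    -7  23/3     7 ]
R4 <- R4 - (5/3)*R1:  [     0      3     -5  -19/3      4 ]
R3 <- R3 - (6)*R2:  [     0      0    -25  113/3   -113 ]
R4 <- R4 - (-3)*R2:  [     0      0      4  -64/3     64 ]
R4 <- R4 - (-4/25)*R3:  [        0         0         0  -1148/75   1148/25 ]
Row echelon form:
[ 3  -3    3         5  |       -6 ]
[ 0  -1    3        -5  |       20 ]
[ 0   0  -25     113/3  |     -113 ]
[ 0   0    0  -1148/75  |  1148/25 ]
Back-substitution:
s = (1148/25) / (-1148/75) = -3
r = (-113 - (113/3)*(-3)) / -25 = 0
q = (20 - (3)*(0) - (-5)*(-3)) / -1 = -5
p = (-6 - (-3)*(-5) - (3)*(0) - (5)*(-3)) / 3 = -2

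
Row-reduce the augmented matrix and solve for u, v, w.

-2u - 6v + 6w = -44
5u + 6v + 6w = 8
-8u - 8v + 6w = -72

Forward elimination on [A|b]:
R2 <- R2 - (-5/2)*R1:  [    0    -9    21  -102 ]
R3 <- R3 - (4)*R1:  [   0   16  -18  104 ]
R3 <- R3 - (-16/9)*R2:  [      0       0    58/3  -232/3 ]
Row echelon form:
[ -2  -6     6  |     -44 ]
[  0  -9    21  |    -102 ]
[  0   0  58/3  |  -232/3 ]
Back-substitution:
w = (-232/3) / (58/3) = -4
v = (-102 - (21)*(-4)) / -9 = 2
u = (-44 - (-6)*(2) - (6)*(-4)) / -2 = 4

(4, 2, -4)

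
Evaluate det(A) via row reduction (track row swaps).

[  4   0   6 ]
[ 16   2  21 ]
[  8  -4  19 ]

det(A) = 8

Forward elimination:
R2 <- R2 - (4)*R1:  [  0   2  -3 ]
R3 <- R3 - (2)*R1:  [  0  -4   7 ]
R3 <- R3 - (-2)*R2:  [ 0  0  1 ]
Upper-triangular form:
[ 4  0   6 ]
[ 0  2  -3 ]
[ 0  0   1 ]
det(A) = (-1)^0 * (4) * (2) * (1) = 8  (0 row swaps -> sign +1)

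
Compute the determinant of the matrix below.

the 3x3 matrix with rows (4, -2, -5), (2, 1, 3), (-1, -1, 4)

Forward elimination:
R2 <- R2 - (1/2)*R1:  [    0     2  11/2 ]
R3 <- R3 - (-1/4)*R1:  [    0  -3/2  11/4 ]
R3 <- R3 - (-3/4)*R2:  [    0     0  55/8 ]
Upper-triangular form:
[ 4  -2    -5 ]
[ 0   2  11/2 ]
[ 0   0  55/8 ]
det(A) = (-1)^0 * (4) * (2) * (55/8) = 55  (0 row swaps -> sign +1)

det(A) = 55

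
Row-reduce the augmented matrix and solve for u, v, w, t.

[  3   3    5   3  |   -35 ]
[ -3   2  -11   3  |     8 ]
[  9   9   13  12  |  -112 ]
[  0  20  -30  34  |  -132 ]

(-4, -3, -1, -3)

Forward elimination on [A|b]:
R2 <- R2 - (-1)*R1:  [   0    5   -6    6  -27 ]
R3 <- R3 - (3)*R1:  [  0   0  -2   3  -7 ]
R4 <- R4 - (4)*R2:  [   0    0   -6   10  -24 ]
R4 <- R4 - (3)*R3:  [  0   0   0   1  -3 ]
Row echelon form:
[ 3  3   5  3  |  -35 ]
[ 0  5  -6  6  |  -27 ]
[ 0  0  -2  3  |   -7 ]
[ 0  0   0  1  |   -3 ]
Back-substitution:
t = (-3) / 1 = -3
w = (-7 - (3)*(-3)) / -2 = -1
v = (-27 - (-6)*(-1) - (6)*(-3)) / 5 = -3
u = (-35 - (3)*(-3) - (5)*(-1) - (3)*(-3)) / 3 = -4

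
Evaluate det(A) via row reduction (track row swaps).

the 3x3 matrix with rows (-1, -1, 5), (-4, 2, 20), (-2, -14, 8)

Forward elimination:
R2 <- R2 - (4)*R1:  [ 0  6  0 ]
R3 <- R3 - (2)*R1:  [   0  -12   -2 ]
R3 <- R3 - (-2)*R2:  [  0   0  -2 ]
Upper-triangular form:
[ -1  -1   5 ]
[  0   6   0 ]
[  0   0  -2 ]
det(A) = (-1)^0 * (-1) * (6) * (-2) = 12  (0 row swaps -> sign +1)

det(A) = 12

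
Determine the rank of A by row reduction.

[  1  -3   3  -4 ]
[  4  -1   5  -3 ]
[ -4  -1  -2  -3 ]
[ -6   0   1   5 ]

Row reduction:
R2 <- R2 - (4)*R1:  [  0  11  -7  13 ]
R3 <- R3 - (-4)*R1:  [   0  -13   10  -19 ]
R4 <- R4 - (-6)*R1:  [   0  -18   19  -19 ]
R3 <- R3 - (-13/11)*R2:  [      0       0   19/11  -40/11 ]
R4 <- R4 - (-18/11)*R2:  [     0      0  83/11  25/11 ]
R4 <- R4 - (83/19)*R3:  [      0       0       0  345/19 ]
Row echelon form:
[ 1  -3      3      -4 ]
[ 0  11     -7      13 ]
[ 0   0  19/11  -40/11 ]
[ 0   0      0  345/19 ]
Nonzero rows / pivot columns: 4

rank(A) = 4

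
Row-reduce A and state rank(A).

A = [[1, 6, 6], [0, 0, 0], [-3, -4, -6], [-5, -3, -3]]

rank(A) = 3

Row reduction:
R3 <- R3 - (-3)*R1:  [  0  14  12 ]
R4 <- R4 - (-5)*R1:  [  0  27  27 ]
R2 <-> R3   (pivot in column 2 was zero)
[ 1   6   6 ]
[ 0  14  12 ]
[ 0   0   0 ]
[ 0  27  27 ]
R4 <- R4 - (27/14)*R2:  [    0     0  27/7 ]
R3 <-> R4   (pivot in column 3 was zero)
[ 1   6     6 ]
[ 0  14    12 ]
[ 0   0  27/7 ]
[ 0   0     0 ]
Row echelon form:
[ 1   6     6 ]
[ 0  14    12 ]
[ 0   0  27/7 ]
[ 0   0     0 ]
Nonzero rows / pivot columns: 3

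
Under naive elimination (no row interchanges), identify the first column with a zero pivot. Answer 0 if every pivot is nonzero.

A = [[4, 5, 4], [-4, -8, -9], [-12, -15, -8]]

Naive forward elimination:
R2 <- R2 - (-1)*R1:  [  0  -3  -5 ]
R3 <- R3 - (-3)*R1:  [ 0  0  4 ]
All pivots nonzero; naive elimination completes without hitting a zero pivot.

first zero-pivot column = 0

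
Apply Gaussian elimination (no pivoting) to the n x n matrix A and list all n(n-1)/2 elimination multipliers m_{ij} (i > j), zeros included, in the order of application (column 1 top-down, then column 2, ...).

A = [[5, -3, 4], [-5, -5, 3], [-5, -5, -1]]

Forward elimination:
R2 <- R2 - (-1)*R1:  [  0  -8   7 ]
R3 <- R3 - (-1)*R1:  [  0  -8   3 ]
R3 <- R3 - (1)*R2:  [  0   0  -4 ]
Multipliers (in order of application): m_{21} = -1, m_{31} = -1, m_{32} = 1

multipliers: -1, -1, 1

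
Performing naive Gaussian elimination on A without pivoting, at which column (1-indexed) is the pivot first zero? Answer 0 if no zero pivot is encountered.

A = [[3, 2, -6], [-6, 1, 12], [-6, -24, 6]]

Naive forward elimination:
R2 <- R2 - (-2)*R1:  [ 0  5  0 ]
R3 <- R3 - (-2)*R1:  [   0  -20   -6 ]
R3 <- R3 - (-4)*R2:  [  0   0  -6 ]
All pivots nonzero; naive elimination completes without hitting a zero pivot.

first zero-pivot column = 0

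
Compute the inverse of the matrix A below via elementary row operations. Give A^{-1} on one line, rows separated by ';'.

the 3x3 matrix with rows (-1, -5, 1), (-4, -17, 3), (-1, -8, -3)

Gauss-Jordan on [A | I]:
R1 <- (1/-1)*R1:  [  1   5  -1  |  -1   0   0 ]
R2 <- R2 - (-4)*R1:  [  0   3  -1  |  -4   1   0 ]
R3 <- R3 - (-1)*R1:  [  0  -3  -4  |  -1   0   1 ]
R2 <- (1/3)*R2:  [    0     1  -1/3  |  -4/3   1/3     0 ]
R1 <- R1 - (5)*R2:  [    1     0   2/3  |  17/3  -5/3     0 ]
R3 <- R3 - (-3)*R2:  [  0   0  -5  |  -5   1   1 ]
R3 <- (1/-5)*R3:  [    0     0     1  |     1  -1/5  -1/5 ]
R1 <- R1 - (2/3)*R3:  [      1       0       0  |       5  -23/15    2/15 ]
R2 <- R2 - (-1/3)*R3:  [     0      1      0  |     -1   4/15  -1/15 ]
Right block of [I | A^{-1}] is the inverse:
[  5  -23/15   2/15 ]
[ -1    4/15  -1/15 ]
[  1    -1/5   -1/5 ]

inverse = [5 -23/15 2/15; -1 4/15 -1/15; 1 -1/5 -1/5]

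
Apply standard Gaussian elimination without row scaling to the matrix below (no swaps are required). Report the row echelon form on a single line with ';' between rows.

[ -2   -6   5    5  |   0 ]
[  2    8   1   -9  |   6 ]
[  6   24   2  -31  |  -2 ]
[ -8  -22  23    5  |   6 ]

REF = [-2 -6 5 5 0; 0 2 6 -4 6; 0 0 -1 -4 -20; 0 0 0 1 60]

Forward elimination:
R2 <- R2 - (-1)*R1:  [  0   2   6  -4   6 ]
R3 <- R3 - (-3)*R1:  [   0    6   17  -16   -2 ]
R4 <- R4 - (4)*R1:  [   0    2    3  -15    6 ]
R3 <- R3 - (3)*R2:  [   0    0   -1   -4  -20 ]
R4 <- R4 - (1)*R2:  [   0    0   -3  -11    0 ]
R4 <- R4 - (3)*R3:  [  0   0   0   1  60 ]
Row echelon form:
[ -2  -6   5   5  |    0 ]
[  0   2   6  -4  |    6 ]
[  0   0  -1  -4  |  -20 ]
[  0   0   0   1  |   60 ]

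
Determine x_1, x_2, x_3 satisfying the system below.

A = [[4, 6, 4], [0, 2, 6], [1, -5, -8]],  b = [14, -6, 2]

(1, 3, -2)

Forward elimination on [A|b]:
R3 <- R3 - (1/4)*R1:  [     0  -13/2     -9   -3/2 ]
R3 <- R3 - (-13/4)*R2:  [    0     0  21/2   -21 ]
Row echelon form:
[ 4  6     4  |   14 ]
[ 0  2     6  |   -6 ]
[ 0  0  21/2  |  -21 ]
Back-substitution:
x_3 = (-21) / (21/2) = -2
x_2 = (-6 - (6)*(-2)) / 2 = 3
x_1 = (14 - (6)*(3) - (4)*(-2)) / 4 = 1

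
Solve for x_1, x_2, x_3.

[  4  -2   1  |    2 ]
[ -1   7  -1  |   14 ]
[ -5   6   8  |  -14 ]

Forward elimination on [A|b]:
R2 <- R2 - (-1/4)*R1:  [    0  13/2  -3/4  29/2 ]
R3 <- R3 - (-5/4)*R1:  [     0    7/2   37/4  -23/2 ]
R3 <- R3 - (7/13)*R2:  [       0        0   251/26  -251/13 ]
Row echelon form:
[ 4    -2       1  |        2 ]
[ 0  13/2    -3/4  |     29/2 ]
[ 0     0  251/26  |  -251/13 ]
Back-substitution:
x_3 = (-251/13) / (251/26) = -2
x_2 = (29/2 - (-3/4)*(-2)) / (13/2) = 2
x_1 = (2 - (-2)*(2) - (1)*(-2)) / 4 = 2

(2, 2, -2)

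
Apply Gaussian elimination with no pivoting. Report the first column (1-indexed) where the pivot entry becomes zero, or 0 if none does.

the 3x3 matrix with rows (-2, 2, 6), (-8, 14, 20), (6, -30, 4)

Naive forward elimination:
R2 <- R2 - (4)*R1:  [  0   6  -4 ]
R3 <- R3 - (-3)*R1:  [   0  -24   22 ]
R3 <- R3 - (-4)*R2:  [ 0  0  6 ]
All pivots nonzero; naive elimination completes without hitting a zero pivot.

first zero-pivot column = 0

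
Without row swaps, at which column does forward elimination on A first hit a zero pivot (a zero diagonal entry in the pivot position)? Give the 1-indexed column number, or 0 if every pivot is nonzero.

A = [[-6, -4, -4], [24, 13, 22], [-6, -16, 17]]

Naive forward elimination:
R2 <- R2 - (-4)*R1:  [  0  -3   6 ]
R3 <- R3 - (1)*R1:  [   0  -12   21 ]
R3 <- R3 - (4)*R2:  [  0   0  -3 ]
All pivots nonzero; naive elimination completes without hitting a zero pivot.

first zero-pivot column = 0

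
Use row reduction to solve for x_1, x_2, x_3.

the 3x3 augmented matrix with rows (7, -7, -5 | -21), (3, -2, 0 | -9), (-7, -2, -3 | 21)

(-3, 0, 0)

Forward elimination on [A|b]:
R2 <- R2 - (3/7)*R1:  [    0     1  15/7     0 ]
R3 <- R3 - (-1)*R1:  [  0  -9  -8   0 ]
R3 <- R3 - (-9)*R2:  [    0     0  79/7     0 ]
Row echelon form:
[ 7  -7    -5  |  -21 ]
[ 0   1  15/7  |    0 ]
[ 0   0  79/7  |    0 ]
Back-substitution:
x_3 = (0) / (79/7) = 0
x_2 = (0 - (15/7)*(0)) / 1 = 0
x_1 = (-21 - (-7)*(0) - (-5)*(0)) / 7 = -3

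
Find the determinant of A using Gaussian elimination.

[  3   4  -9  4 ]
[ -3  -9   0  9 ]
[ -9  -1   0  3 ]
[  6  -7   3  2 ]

Forward elimination:
R2 <- R2 - (-1)*R1:  [  0  -5  -9  13 ]
R3 <- R3 - (-3)*R1:  [   0   11  -27   15 ]
R4 <- R4 - (2)*R1:  [   0  -15   21   -6 ]
R3 <- R3 - (-11/5)*R2:  [      0       0  -234/5   218/5 ]
R4 <- R4 - (3)*R2:  [   0    0   48  -45 ]
R4 <- R4 - (-40/39)*R3:  [      0       0       0  -11/39 ]
Upper-triangular form:
[ 3   4      -9       4 ]
[ 0  -5      -9      13 ]
[ 0   0  -234/5   218/5 ]
[ 0   0       0  -11/39 ]
det(A) = (-1)^0 * (3) * (-5) * (-234/5) * (-11/39) = -198  (0 row swaps -> sign +1)

det(A) = -198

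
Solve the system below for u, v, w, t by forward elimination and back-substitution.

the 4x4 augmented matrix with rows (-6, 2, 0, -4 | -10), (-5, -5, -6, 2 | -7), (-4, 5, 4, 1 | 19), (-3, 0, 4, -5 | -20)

Forward elimination on [A|b]:
R2 <- R2 - (5/6)*R1:  [     0  -20/3     -6   16/3    4/3 ]
R3 <- R3 - (2/3)*R1:  [    0  11/3     4  11/3  77/3 ]
R4 <- R4 - (1/2)*R1:  [   0   -1    4   -3  -15 ]
R3 <- R3 - (-11/20)*R2:  [     0      0   7/10   33/5  132/5 ]
R4 <- R4 - (3/20)*R2:  [     0      0  49/10  -19/5  -76/5 ]
R4 <- R4 - (7)*R3:  [    0     0     0   -50  -200 ]
Row echelon form:
[ -6      2     0    -4  |    -10 ]
[  0  -20/3    -6  16/3  |    4/3 ]
[  0      0  7/10  33/5  |  132/5 ]
[  0      0     0   -50  |   -200 ]
Back-substitution:
t = (-200) / -50 = 4
w = (132/5 - (33/5)*(4)) / (7/10) = 0
v = (4/3 - (-6)*(0) - (16/3)*(4)) / (-20/3) = 3
u = (-10 - (2)*(3) - (-4)*(4)) / -6 = 0

(0, 3, 0, 4)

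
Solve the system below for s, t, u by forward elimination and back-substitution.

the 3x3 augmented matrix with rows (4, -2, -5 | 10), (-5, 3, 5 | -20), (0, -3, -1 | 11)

Forward elimination on [A|b]:
R2 <- R2 - (-5/4)*R1:  [     0    1/2   -5/4  -15/2 ]
R3 <- R3 - (-6)*R2:  [     0      0  -17/2    -34 ]
Row echelon form:
[ 4   -2     -5  |     10 ]
[ 0  1/2   -5/4  |  -15/2 ]
[ 0    0  -17/2  |    -34 ]
Back-substitution:
u = (-34) / (-17/2) = 4
t = (-15/2 - (-5/4)*(4)) / (1/2) = -5
s = (10 - (-2)*(-5) - (-5)*(4)) / 4 = 5

(5, -5, 4)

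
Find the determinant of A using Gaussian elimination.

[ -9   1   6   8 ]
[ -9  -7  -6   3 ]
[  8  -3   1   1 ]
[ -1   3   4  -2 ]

Forward elimination:
R2 <- R2 - (1)*R1:  [   0   -8  -12   -5 ]
R3 <- R3 - (-8/9)*R1:  [     0  -19/9   19/3   73/9 ]
R4 <- R4 - (1/9)*R1:  [     0   26/9   10/3  -26/9 ]
R3 <- R3 - (19/72)*R2:  [      0       0    19/2  679/72 ]
R4 <- R4 - (-13/36)*R2:  [       0        0       -1  -169/36 ]
R4 <- R4 - (-2/19)*R3:  [       0        0        0  -211/57 ]
Upper-triangular form:
[ -9   1     6        8 ]
[  0  -8   -12       -5 ]
[  0   0  19/2   679/72 ]
[  0   0     0  -211/57 ]
det(A) = (-1)^0 * (-9) * (-8) * (19/2) * (-211/57) = -2532  (0 row swaps -> sign +1)

det(A) = -2532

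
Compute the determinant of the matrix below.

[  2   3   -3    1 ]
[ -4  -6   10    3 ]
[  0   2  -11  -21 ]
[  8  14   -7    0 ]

Forward elimination:
R2 <- R2 - (-2)*R1:  [ 0  0  4  5 ]
R4 <- R4 - (4)*R1:  [  0   2   5  -4 ]
R2 <-> R3   (pivot in column 2 was zero)
[ 2  3   -3    1 ]
[ 0  2  -11  -21 ]
[ 0  0    4    5 ]
[ 0  2    5   -4 ]
R4 <- R4 - (1)*R2:  [  0   0  16  17 ]
R4 <- R4 - (4)*R3:  [  0   0   0  -3 ]
Upper-triangular form:
[ 2  3   -3    1 ]
[ 0  2  -11  -21 ]
[ 0  0    4    5 ]
[ 0  0    0   -3 ]
det(A) = (-1)^1 * (2) * (2) * (4) * (-3) = 48  (1 row swap -> sign -1)

det(A) = 48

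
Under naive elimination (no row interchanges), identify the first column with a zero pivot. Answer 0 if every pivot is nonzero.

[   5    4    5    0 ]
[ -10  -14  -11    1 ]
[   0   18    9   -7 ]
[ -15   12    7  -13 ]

first zero-pivot column = 0

Naive forward elimination:
R2 <- R2 - (-2)*R1:  [  0  -6  -1   1 ]
R4 <- R4 - (-3)*R1:  [   0   24   22  -13 ]
R3 <- R3 - (-3)*R2:  [  0   0   6  -4 ]
R4 <- R4 - (-4)*R2:  [  0   0  18  -9 ]
R4 <- R4 - (3)*R3:  [ 0  0  0  3 ]
All pivots nonzero; naive elimination completes without hitting a zero pivot.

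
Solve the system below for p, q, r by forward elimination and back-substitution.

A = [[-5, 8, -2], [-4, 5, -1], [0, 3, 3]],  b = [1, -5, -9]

(5, 2, -5)

Forward elimination on [A|b]:
R2 <- R2 - (4/5)*R1:  [     0   -7/5    3/5  -29/5 ]
R3 <- R3 - (-15/7)*R2:  [      0       0    30/7  -150/7 ]
Row echelon form:
[ -5     8    -2  |       1 ]
[  0  -7/5   3/5  |   -29/5 ]
[  0     0  30/7  |  -150/7 ]
Back-substitution:
r = (-150/7) / (30/7) = -5
q = (-29/5 - (3/5)*(-5)) / (-7/5) = 2
p = (1 - (8)*(2) - (-2)*(-5)) / -5 = 5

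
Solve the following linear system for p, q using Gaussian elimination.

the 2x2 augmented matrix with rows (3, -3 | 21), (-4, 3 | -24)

Forward elimination on [A|b]:
R2 <- R2 - (-4/3)*R1:  [  0  -1   4 ]
Row echelon form:
[ 3  -3  |  21 ]
[ 0  -1  |   4 ]
Back-substitution:
q = (4) / -1 = -4
p = (21 - (-3)*(-4)) / 3 = 3

(3, -4)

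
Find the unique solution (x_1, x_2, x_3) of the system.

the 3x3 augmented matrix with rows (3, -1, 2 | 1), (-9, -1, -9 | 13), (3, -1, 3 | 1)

(-1, -4, 0)

Forward elimination on [A|b]:
R2 <- R2 - (-3)*R1:  [  0  -4  -3  16 ]
R3 <- R3 - (1)*R1:  [ 0  0  1  0 ]
Row echelon form:
[ 3  -1   2  |   1 ]
[ 0  -4  -3  |  16 ]
[ 0   0   1  |   0 ]
Back-substitution:
x_3 = (0) / 1 = 0
x_2 = (16 - (-3)*(0)) / -4 = -4
x_1 = (1 - (-1)*(-4) - (2)*(0)) / 3 = -1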